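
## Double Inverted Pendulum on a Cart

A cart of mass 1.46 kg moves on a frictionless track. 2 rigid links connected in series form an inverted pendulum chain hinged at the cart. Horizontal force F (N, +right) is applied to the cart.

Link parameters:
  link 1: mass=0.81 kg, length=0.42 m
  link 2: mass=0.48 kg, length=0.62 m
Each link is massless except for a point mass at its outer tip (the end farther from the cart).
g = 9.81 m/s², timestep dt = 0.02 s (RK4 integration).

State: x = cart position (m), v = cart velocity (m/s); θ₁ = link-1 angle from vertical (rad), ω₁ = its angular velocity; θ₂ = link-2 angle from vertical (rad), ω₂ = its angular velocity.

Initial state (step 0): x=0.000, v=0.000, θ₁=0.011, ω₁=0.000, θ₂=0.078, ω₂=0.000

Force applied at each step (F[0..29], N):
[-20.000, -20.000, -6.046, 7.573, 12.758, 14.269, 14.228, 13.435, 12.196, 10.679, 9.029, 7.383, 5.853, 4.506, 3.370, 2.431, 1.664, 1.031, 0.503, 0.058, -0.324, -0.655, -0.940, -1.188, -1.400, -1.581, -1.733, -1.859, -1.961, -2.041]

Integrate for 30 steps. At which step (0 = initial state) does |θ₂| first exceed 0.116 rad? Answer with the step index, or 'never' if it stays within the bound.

apply F[0]=-20.000 → step 1: x=-0.003, v=-0.276, θ₁=0.017, ω₁=0.646, θ₂=0.078, ω₂=0.032
apply F[1]=-20.000 → step 2: x=-0.011, v=-0.554, θ₁=0.037, ω₁=1.307, θ₂=0.079, ω₂=0.056
apply F[2]=-6.046 → step 3: x=-0.023, v=-0.645, θ₁=0.065, ω₁=1.539, θ₂=0.081, ω₂=0.069
apply F[3]=+7.573 → step 4: x=-0.035, v=-0.554, θ₁=0.094, ω₁=1.361, θ₂=0.082, ω₂=0.070
apply F[4]=+12.758 → step 5: x=-0.045, v=-0.398, θ₁=0.118, ω₁=1.048, θ₂=0.083, ω₂=0.057
apply F[5]=+14.269 → step 6: x=-0.051, v=-0.226, θ₁=0.136, ω₁=0.715, θ₂=0.084, ω₂=0.034
apply F[6]=+14.228 → step 7: x=-0.054, v=-0.058, θ₁=0.147, ω₁=0.403, θ₂=0.084, ω₂=0.002
apply F[7]=+13.435 → step 8: x=-0.053, v=0.097, θ₁=0.152, ω₁=0.126, θ₂=0.084, ω₂=-0.035
apply F[8]=+12.196 → step 9: x=-0.050, v=0.235, θ₁=0.153, ω₁=-0.107, θ₂=0.083, ω₂=-0.073
apply F[9]=+10.679 → step 10: x=-0.044, v=0.354, θ₁=0.149, ω₁=-0.295, θ₂=0.081, ω₂=-0.110
apply F[10]=+9.029 → step 11: x=-0.036, v=0.451, θ₁=0.141, ω₁=-0.438, θ₂=0.079, ω₂=-0.144
apply F[11]=+7.383 → step 12: x=-0.026, v=0.528, θ₁=0.131, ω₁=-0.538, θ₂=0.076, ω₂=-0.175
apply F[12]=+5.853 → step 13: x=-0.015, v=0.586, θ₁=0.120, ω₁=-0.602, θ₂=0.072, ω₂=-0.202
apply F[13]=+4.506 → step 14: x=-0.003, v=0.628, θ₁=0.108, ω₁=-0.636, θ₂=0.067, ω₂=-0.224
apply F[14]=+3.370 → step 15: x=0.010, v=0.657, θ₁=0.095, ω₁=-0.647, θ₂=0.063, ω₂=-0.242
apply F[15]=+2.431 → step 16: x=0.023, v=0.675, θ₁=0.082, ω₁=-0.642, θ₂=0.058, ω₂=-0.256
apply F[16]=+1.664 → step 17: x=0.037, v=0.685, θ₁=0.069, ω₁=-0.624, θ₂=0.053, ω₂=-0.266
apply F[17]=+1.031 → step 18: x=0.051, v=0.688, θ₁=0.057, ω₁=-0.599, θ₂=0.047, ω₂=-0.273
apply F[18]=+0.503 → step 19: x=0.064, v=0.686, θ₁=0.046, ω₁=-0.569, θ₂=0.042, ω₂=-0.276
apply F[19]=+0.058 → step 20: x=0.078, v=0.680, θ₁=0.035, ω₁=-0.536, θ₂=0.036, ω₂=-0.277
apply F[20]=-0.324 → step 21: x=0.091, v=0.671, θ₁=0.024, ω₁=-0.501, θ₂=0.031, ω₂=-0.275
apply F[21]=-0.655 → step 22: x=0.105, v=0.659, θ₁=0.015, ω₁=-0.465, θ₂=0.025, ω₂=-0.270
apply F[22]=-0.940 → step 23: x=0.118, v=0.644, θ₁=0.006, ω₁=-0.429, θ₂=0.020, ω₂=-0.264
apply F[23]=-1.188 → step 24: x=0.130, v=0.627, θ₁=-0.003, ω₁=-0.393, θ₂=0.015, ω₂=-0.256
apply F[24]=-1.400 → step 25: x=0.143, v=0.609, θ₁=-0.010, ω₁=-0.358, θ₂=0.010, ω₂=-0.247
apply F[25]=-1.581 → step 26: x=0.155, v=0.590, θ₁=-0.017, ω₁=-0.324, θ₂=0.005, ω₂=-0.237
apply F[26]=-1.733 → step 27: x=0.166, v=0.570, θ₁=-0.023, ω₁=-0.292, θ₂=0.000, ω₂=-0.225
apply F[27]=-1.859 → step 28: x=0.178, v=0.549, θ₁=-0.029, ω₁=-0.261, θ₂=-0.004, ω₂=-0.213
apply F[28]=-1.961 → step 29: x=0.188, v=0.527, θ₁=-0.034, ω₁=-0.231, θ₂=-0.008, ω₂=-0.201
apply F[29]=-2.041 → step 30: x=0.199, v=0.506, θ₁=-0.038, ω₁=-0.203, θ₂=-0.012, ω₂=-0.188
max |θ₂| = 0.084 ≤ 0.116 over all 31 states.

Answer: never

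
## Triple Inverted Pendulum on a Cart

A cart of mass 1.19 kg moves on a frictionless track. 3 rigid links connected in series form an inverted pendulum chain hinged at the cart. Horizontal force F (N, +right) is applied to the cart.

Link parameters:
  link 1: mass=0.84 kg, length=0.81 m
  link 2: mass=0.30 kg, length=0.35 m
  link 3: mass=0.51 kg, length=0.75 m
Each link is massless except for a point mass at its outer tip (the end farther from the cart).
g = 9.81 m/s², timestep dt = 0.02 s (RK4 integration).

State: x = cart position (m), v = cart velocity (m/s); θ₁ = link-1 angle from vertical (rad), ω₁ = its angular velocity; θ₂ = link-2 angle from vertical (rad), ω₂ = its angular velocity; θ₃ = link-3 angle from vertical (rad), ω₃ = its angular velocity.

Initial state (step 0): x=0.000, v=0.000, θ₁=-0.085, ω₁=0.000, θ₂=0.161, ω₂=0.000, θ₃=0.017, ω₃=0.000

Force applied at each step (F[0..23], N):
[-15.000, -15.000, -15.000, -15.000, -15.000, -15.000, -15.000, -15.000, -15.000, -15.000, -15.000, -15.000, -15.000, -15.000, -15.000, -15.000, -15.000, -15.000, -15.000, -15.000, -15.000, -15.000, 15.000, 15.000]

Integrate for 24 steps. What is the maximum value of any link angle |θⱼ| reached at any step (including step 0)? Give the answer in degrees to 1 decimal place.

Answer: 84.1°

Derivation:
apply F[0]=-15.000 → step 1: x=-0.002, v=-0.229, θ₁=-0.083, ω₁=0.206, θ₂=0.165, ω₂=0.406, θ₃=0.016, ω₃=-0.099
apply F[1]=-15.000 → step 2: x=-0.009, v=-0.459, θ₁=-0.077, ω₁=0.415, θ₂=0.177, ω₂=0.816, θ₃=0.013, ω₃=-0.202
apply F[2]=-15.000 → step 3: x=-0.021, v=-0.693, θ₁=-0.066, ω₁=0.633, θ₂=0.198, ω₂=1.230, θ₃=0.008, ω₃=-0.311
apply F[3]=-15.000 → step 4: x=-0.037, v=-0.930, θ₁=-0.051, ω₁=0.862, θ₂=0.226, ω₂=1.645, θ₃=0.001, ω₃=-0.426
apply F[4]=-15.000 → step 5: x=-0.058, v=-1.173, θ₁=-0.032, ω₁=1.107, θ₂=0.263, ω₂=2.049, θ₃=-0.009, ω₃=-0.543
apply F[5]=-15.000 → step 6: x=-0.084, v=-1.421, θ₁=-0.007, ω₁=1.371, θ₂=0.308, ω₂=2.424, θ₃=-0.021, ω₃=-0.655
apply F[6]=-15.000 → step 7: x=-0.115, v=-1.674, θ₁=0.023, ω₁=1.657, θ₂=0.360, ω₂=2.743, θ₃=-0.035, ω₃=-0.749
apply F[7]=-15.000 → step 8: x=-0.151, v=-1.931, θ₁=0.059, ω₁=1.966, θ₂=0.417, ω₂=2.984, θ₃=-0.051, ω₃=-0.814
apply F[8]=-15.000 → step 9: x=-0.192, v=-2.190, θ₁=0.102, ω₁=2.297, θ₂=0.479, ω₂=3.124, θ₃=-0.068, ω₃=-0.840
apply F[9]=-15.000 → step 10: x=-0.238, v=-2.447, θ₁=0.151, ω₁=2.646, θ₂=0.542, ω₂=3.150, θ₃=-0.084, ω₃=-0.821
apply F[10]=-15.000 → step 11: x=-0.290, v=-2.697, θ₁=0.208, ω₁=3.008, θ₂=0.604, ω₂=3.058, θ₃=-0.100, ω₃=-0.752
apply F[11]=-15.000 → step 12: x=-0.346, v=-2.937, θ₁=0.272, ω₁=3.375, θ₂=0.663, ω₂=2.849, θ₃=-0.114, ω₃=-0.634
apply F[12]=-15.000 → step 13: x=-0.407, v=-3.158, θ₁=0.343, ω₁=3.737, θ₂=0.717, ω₂=2.533, θ₃=-0.125, ω₃=-0.464
apply F[13]=-15.000 → step 14: x=-0.472, v=-3.354, θ₁=0.421, ω₁=4.086, θ₂=0.764, ω₂=2.127, θ₃=-0.132, ω₃=-0.244
apply F[14]=-15.000 → step 15: x=-0.541, v=-3.519, θ₁=0.506, ω₁=4.411, θ₂=0.802, ω₂=1.654, θ₃=-0.134, ω₃=0.029
apply F[15]=-15.000 → step 16: x=-0.613, v=-3.645, θ₁=0.597, ω₁=4.706, θ₂=0.830, ω₂=1.146, θ₃=-0.131, ω₃=0.352
apply F[16]=-15.000 → step 17: x=-0.687, v=-3.730, θ₁=0.694, ω₁=4.964, θ₂=0.848, ω₂=0.638, θ₃=-0.120, ω₃=0.725
apply F[17]=-15.000 → step 18: x=-0.762, v=-3.773, θ₁=0.796, ω₁=5.185, θ₂=0.856, ω₂=0.162, θ₃=-0.101, ω₃=1.145
apply F[18]=-15.000 → step 19: x=-0.837, v=-3.774, θ₁=0.901, ω₁=5.369, θ₂=0.855, ω₂=-0.252, θ₃=-0.074, ω₃=1.604
apply F[19]=-15.000 → step 20: x=-0.913, v=-3.737, θ₁=1.010, ω₁=5.519, θ₂=0.846, ω₂=-0.581, θ₃=-0.037, ω₃=2.092
apply F[20]=-15.000 → step 21: x=-0.987, v=-3.666, θ₁=1.122, ω₁=5.639, θ₂=0.832, ω₂=-0.806, θ₃=0.010, ω₃=2.599
apply F[21]=-15.000 → step 22: x=-1.059, v=-3.567, θ₁=1.236, ω₁=5.733, θ₂=0.815, ω₂=-0.913, θ₃=0.067, ω₃=3.109
apply F[22]=+15.000 → step 23: x=-1.126, v=-3.183, θ₁=1.351, ω₁=5.783, θ₂=0.795, ω₂=-1.060, θ₃=0.131, ω₃=3.330
apply F[23]=+15.000 → step 24: x=-1.186, v=-2.785, θ₁=1.467, ω₁=5.870, θ₂=0.773, ω₂=-1.138, θ₃=0.200, ω₃=3.550
Max |angle| over trajectory = 1.467 rad = 84.1°.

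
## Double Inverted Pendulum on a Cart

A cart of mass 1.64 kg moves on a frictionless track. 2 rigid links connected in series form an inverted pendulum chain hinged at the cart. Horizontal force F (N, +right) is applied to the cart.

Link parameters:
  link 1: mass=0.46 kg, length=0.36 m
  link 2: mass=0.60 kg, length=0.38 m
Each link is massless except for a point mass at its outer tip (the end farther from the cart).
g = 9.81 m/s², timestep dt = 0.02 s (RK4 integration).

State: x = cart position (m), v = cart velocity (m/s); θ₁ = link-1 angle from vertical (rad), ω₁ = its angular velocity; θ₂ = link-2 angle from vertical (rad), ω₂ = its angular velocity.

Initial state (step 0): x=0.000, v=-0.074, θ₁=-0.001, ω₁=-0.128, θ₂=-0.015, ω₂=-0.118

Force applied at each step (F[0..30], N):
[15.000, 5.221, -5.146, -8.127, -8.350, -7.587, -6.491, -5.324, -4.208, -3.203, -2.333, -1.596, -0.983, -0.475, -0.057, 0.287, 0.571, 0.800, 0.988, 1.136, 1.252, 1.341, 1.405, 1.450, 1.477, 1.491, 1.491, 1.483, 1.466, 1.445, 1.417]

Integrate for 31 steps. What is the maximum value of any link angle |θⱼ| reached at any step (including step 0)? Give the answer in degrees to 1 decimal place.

Answer: 3.4°

Derivation:
apply F[0]=+15.000 → step 1: x=0.000, v=0.109, θ₁=-0.009, ω₁=-0.631, θ₂=-0.018, ω₂=-0.132
apply F[1]=+5.221 → step 2: x=0.003, v=0.175, θ₁=-0.023, ω₁=-0.819, θ₂=-0.020, ω₂=-0.136
apply F[2]=-5.146 → step 3: x=0.006, v=0.116, θ₁=-0.038, ω₁=-0.679, θ₂=-0.023, ω₂=-0.126
apply F[3]=-8.127 → step 4: x=0.007, v=0.023, θ₁=-0.049, ω₁=-0.458, θ₂=-0.025, ω₂=-0.102
apply F[4]=-8.350 → step 5: x=0.007, v=-0.072, θ₁=-0.056, ω₁=-0.243, θ₂=-0.027, ω₂=-0.069
apply F[5]=-7.587 → step 6: x=0.005, v=-0.157, θ₁=-0.059, ω₁=-0.061, θ₂=-0.028, ω₂=-0.032
apply F[6]=-6.491 → step 7: x=0.001, v=-0.229, θ₁=-0.059, ω₁=0.082, θ₂=-0.028, ω₂=0.006
apply F[7]=-5.324 → step 8: x=-0.004, v=-0.286, θ₁=-0.056, ω₁=0.188, θ₂=-0.028, ω₂=0.043
apply F[8]=-4.208 → step 9: x=-0.010, v=-0.331, θ₁=-0.052, ω₁=0.262, θ₂=-0.026, ω₂=0.075
apply F[9]=-3.203 → step 10: x=-0.017, v=-0.363, θ₁=-0.046, ω₁=0.310, θ₂=-0.025, ω₂=0.103
apply F[10]=-2.333 → step 11: x=-0.025, v=-0.386, θ₁=-0.040, ω₁=0.336, θ₂=-0.022, ω₂=0.127
apply F[11]=-1.596 → step 12: x=-0.033, v=-0.401, θ₁=-0.033, ω₁=0.347, θ₂=-0.020, ω₂=0.145
apply F[12]=-0.983 → step 13: x=-0.041, v=-0.410, θ₁=-0.026, ω₁=0.345, θ₂=-0.017, ω₂=0.158
apply F[13]=-0.475 → step 14: x=-0.049, v=-0.413, θ₁=-0.019, ω₁=0.336, θ₂=-0.013, ω₂=0.168
apply F[14]=-0.057 → step 15: x=-0.057, v=-0.411, θ₁=-0.013, ω₁=0.320, θ₂=-0.010, ω₂=0.173
apply F[15]=+0.287 → step 16: x=-0.066, v=-0.407, θ₁=-0.007, ω₁=0.301, θ₂=-0.006, ω₂=0.174
apply F[16]=+0.571 → step 17: x=-0.074, v=-0.399, θ₁=-0.001, ω₁=0.279, θ₂=-0.003, ω₂=0.173
apply F[17]=+0.800 → step 18: x=-0.081, v=-0.390, θ₁=0.005, ω₁=0.256, θ₂=0.000, ω₂=0.169
apply F[18]=+0.988 → step 19: x=-0.089, v=-0.378, θ₁=0.009, ω₁=0.232, θ₂=0.004, ω₂=0.164
apply F[19]=+1.136 → step 20: x=-0.097, v=-0.366, θ₁=0.014, ω₁=0.209, θ₂=0.007, ω₂=0.156
apply F[20]=+1.252 → step 21: x=-0.104, v=-0.353, θ₁=0.018, ω₁=0.186, θ₂=0.010, ω₂=0.147
apply F[21]=+1.341 → step 22: x=-0.111, v=-0.339, θ₁=0.021, ω₁=0.164, θ₂=0.013, ω₂=0.138
apply F[22]=+1.405 → step 23: x=-0.117, v=-0.325, θ₁=0.024, ω₁=0.143, θ₂=0.016, ω₂=0.128
apply F[23]=+1.450 → step 24: x=-0.124, v=-0.310, θ₁=0.027, ω₁=0.123, θ₂=0.018, ω₂=0.117
apply F[24]=+1.477 → step 25: x=-0.130, v=-0.296, θ₁=0.029, ω₁=0.105, θ₂=0.020, ω₂=0.106
apply F[25]=+1.491 → step 26: x=-0.136, v=-0.281, θ₁=0.031, ω₁=0.088, θ₂=0.022, ω₂=0.096
apply F[26]=+1.491 → step 27: x=-0.141, v=-0.267, θ₁=0.033, ω₁=0.072, θ₂=0.024, ω₂=0.085
apply F[27]=+1.483 → step 28: x=-0.146, v=-0.254, θ₁=0.034, ω₁=0.058, θ₂=0.026, ω₂=0.075
apply F[28]=+1.466 → step 29: x=-0.151, v=-0.240, θ₁=0.035, ω₁=0.045, θ₂=0.027, ω₂=0.065
apply F[29]=+1.445 → step 30: x=-0.156, v=-0.227, θ₁=0.036, ω₁=0.034, θ₂=0.028, ω₂=0.056
apply F[30]=+1.417 → step 31: x=-0.160, v=-0.214, θ₁=0.036, ω₁=0.024, θ₂=0.029, ω₂=0.047
Max |angle| over trajectory = 0.059 rad = 3.4°.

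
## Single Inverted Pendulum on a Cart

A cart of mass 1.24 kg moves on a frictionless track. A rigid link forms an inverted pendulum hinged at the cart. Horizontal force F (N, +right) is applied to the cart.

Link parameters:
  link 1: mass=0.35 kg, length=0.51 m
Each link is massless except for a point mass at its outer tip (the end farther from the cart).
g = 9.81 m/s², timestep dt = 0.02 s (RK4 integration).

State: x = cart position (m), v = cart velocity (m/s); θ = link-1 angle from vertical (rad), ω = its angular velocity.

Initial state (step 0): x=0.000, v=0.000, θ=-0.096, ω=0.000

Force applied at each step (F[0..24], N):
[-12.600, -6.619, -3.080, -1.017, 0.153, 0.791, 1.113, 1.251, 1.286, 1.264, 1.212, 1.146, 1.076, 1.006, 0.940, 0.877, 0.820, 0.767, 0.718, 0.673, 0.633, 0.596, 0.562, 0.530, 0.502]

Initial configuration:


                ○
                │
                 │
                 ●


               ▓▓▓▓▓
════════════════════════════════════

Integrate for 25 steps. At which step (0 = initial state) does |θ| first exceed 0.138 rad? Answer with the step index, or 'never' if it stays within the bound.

apply F[0]=-12.600 → step 1: x=-0.002, v=-0.198, θ=-0.093, ω=0.349
apply F[1]=-6.619 → step 2: x=-0.007, v=-0.299, θ=-0.084, ω=0.514
apply F[2]=-3.080 → step 3: x=-0.013, v=-0.345, θ=-0.073, ω=0.572
apply F[3]=-1.017 → step 4: x=-0.020, v=-0.357, θ=-0.062, ω=0.571
apply F[4]=+0.153 → step 5: x=-0.027, v=-0.352, θ=-0.051, ω=0.539
apply F[5]=+0.791 → step 6: x=-0.034, v=-0.337, θ=-0.040, ω=0.492
apply F[6]=+1.113 → step 7: x=-0.041, v=-0.317, θ=-0.031, ω=0.439
apply F[7]=+1.251 → step 8: x=-0.047, v=-0.295, θ=-0.023, ω=0.386
apply F[8]=+1.286 → step 9: x=-0.053, v=-0.273, θ=-0.015, ω=0.336
apply F[9]=+1.264 → step 10: x=-0.058, v=-0.252, θ=-0.009, ω=0.290
apply F[10]=+1.212 → step 11: x=-0.063, v=-0.232, θ=-0.004, ω=0.249
apply F[11]=+1.146 → step 12: x=-0.067, v=-0.214, θ=0.001, ω=0.212
apply F[12]=+1.076 → step 13: x=-0.071, v=-0.197, θ=0.005, ω=0.179
apply F[13]=+1.006 → step 14: x=-0.075, v=-0.181, θ=0.008, ω=0.151
apply F[14]=+0.940 → step 15: x=-0.079, v=-0.166, θ=0.011, ω=0.125
apply F[15]=+0.877 → step 16: x=-0.082, v=-0.153, θ=0.013, ω=0.104
apply F[16]=+0.820 → step 17: x=-0.085, v=-0.140, θ=0.015, ω=0.085
apply F[17]=+0.767 → step 18: x=-0.087, v=-0.129, θ=0.016, ω=0.068
apply F[18]=+0.718 → step 19: x=-0.090, v=-0.118, θ=0.018, ω=0.054
apply F[19]=+0.673 → step 20: x=-0.092, v=-0.108, θ=0.019, ω=0.042
apply F[20]=+0.633 → step 21: x=-0.094, v=-0.099, θ=0.019, ω=0.031
apply F[21]=+0.596 → step 22: x=-0.096, v=-0.090, θ=0.020, ω=0.022
apply F[22]=+0.562 → step 23: x=-0.098, v=-0.082, θ=0.020, ω=0.014
apply F[23]=+0.530 → step 24: x=-0.099, v=-0.075, θ=0.020, ω=0.007
apply F[24]=+0.502 → step 25: x=-0.101, v=-0.068, θ=0.021, ω=0.001
max |θ| = 0.096 ≤ 0.138 over all 26 states.

Answer: never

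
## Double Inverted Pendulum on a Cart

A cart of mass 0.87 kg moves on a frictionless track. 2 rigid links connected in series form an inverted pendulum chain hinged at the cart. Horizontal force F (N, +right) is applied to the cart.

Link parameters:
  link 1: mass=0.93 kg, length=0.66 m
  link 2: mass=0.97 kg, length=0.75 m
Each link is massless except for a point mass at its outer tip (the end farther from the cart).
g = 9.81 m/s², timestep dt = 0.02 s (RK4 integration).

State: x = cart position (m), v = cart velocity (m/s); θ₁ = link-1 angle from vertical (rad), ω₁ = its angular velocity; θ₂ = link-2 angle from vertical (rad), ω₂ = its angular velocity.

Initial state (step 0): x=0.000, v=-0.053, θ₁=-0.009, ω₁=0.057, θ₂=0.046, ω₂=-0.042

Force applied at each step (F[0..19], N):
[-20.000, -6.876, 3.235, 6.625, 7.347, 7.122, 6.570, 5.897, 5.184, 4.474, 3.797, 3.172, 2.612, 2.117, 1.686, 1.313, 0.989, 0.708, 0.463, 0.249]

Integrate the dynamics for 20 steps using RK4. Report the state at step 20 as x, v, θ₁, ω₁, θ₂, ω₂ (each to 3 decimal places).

Answer: x=0.014, v=0.373, θ₁=0.021, ω₁=-0.246, θ₂=0.022, ω₂=-0.134

Derivation:
apply F[0]=-20.000 → step 1: x=-0.006, v=-0.510, θ₁=-0.001, ω₁=0.732, θ₂=0.045, ω₂=-0.014
apply F[1]=-6.876 → step 2: x=-0.017, v=-0.671, θ₁=0.016, ω₁=0.966, θ₂=0.045, ω₂=0.005
apply F[2]=+3.235 → step 3: x=-0.030, v=-0.607, θ₁=0.034, ω₁=0.871, θ₂=0.046, ω₂=0.015
apply F[3]=+6.625 → step 4: x=-0.041, v=-0.472, θ₁=0.050, ω₁=0.679, θ₂=0.046, ω₂=0.017
apply F[4]=+7.347 → step 5: x=-0.049, v=-0.328, θ₁=0.061, ω₁=0.479, θ₂=0.046, ω₂=0.012
apply F[5]=+7.122 → step 6: x=-0.054, v=-0.193, θ₁=0.069, ω₁=0.301, θ₂=0.046, ω₂=0.002
apply F[6]=+6.570 → step 7: x=-0.057, v=-0.074, θ₁=0.073, ω₁=0.150, θ₂=0.046, ω₂=-0.012
apply F[7]=+5.897 → step 8: x=-0.057, v=0.029, θ₁=0.075, ω₁=0.026, θ₂=0.046, ω₂=-0.028
apply F[8]=+5.184 → step 9: x=-0.056, v=0.115, θ₁=0.075, ω₁=-0.072, θ₂=0.045, ω₂=-0.044
apply F[9]=+4.474 → step 10: x=-0.053, v=0.186, θ₁=0.073, ω₁=-0.148, θ₂=0.044, ω₂=-0.060
apply F[10]=+3.797 → step 11: x=-0.049, v=0.242, θ₁=0.069, ω₁=-0.203, θ₂=0.043, ω₂=-0.075
apply F[11]=+3.172 → step 12: x=-0.043, v=0.286, θ₁=0.065, ω₁=-0.242, θ₂=0.041, ω₂=-0.089
apply F[12]=+2.612 → step 13: x=-0.037, v=0.320, θ₁=0.060, ω₁=-0.267, θ₂=0.039, ω₂=-0.100
apply F[13]=+2.117 → step 14: x=-0.031, v=0.344, θ₁=0.054, ω₁=-0.282, θ₂=0.037, ω₂=-0.110
apply F[14]=+1.686 → step 15: x=-0.024, v=0.361, θ₁=0.048, ω₁=-0.287, θ₂=0.035, ω₂=-0.118
apply F[15]=+1.313 → step 16: x=-0.016, v=0.372, θ₁=0.043, ω₁=-0.287, θ₂=0.032, ω₂=-0.125
apply F[16]=+0.989 → step 17: x=-0.009, v=0.377, θ₁=0.037, ω₁=-0.281, θ₂=0.030, ω₂=-0.129
apply F[17]=+0.708 → step 18: x=-0.001, v=0.379, θ₁=0.031, ω₁=-0.272, θ₂=0.027, ω₂=-0.132
apply F[18]=+0.463 → step 19: x=0.006, v=0.377, θ₁=0.026, ω₁=-0.260, θ₂=0.025, ω₂=-0.134
apply F[19]=+0.249 → step 20: x=0.014, v=0.373, θ₁=0.021, ω₁=-0.246, θ₂=0.022, ω₂=-0.134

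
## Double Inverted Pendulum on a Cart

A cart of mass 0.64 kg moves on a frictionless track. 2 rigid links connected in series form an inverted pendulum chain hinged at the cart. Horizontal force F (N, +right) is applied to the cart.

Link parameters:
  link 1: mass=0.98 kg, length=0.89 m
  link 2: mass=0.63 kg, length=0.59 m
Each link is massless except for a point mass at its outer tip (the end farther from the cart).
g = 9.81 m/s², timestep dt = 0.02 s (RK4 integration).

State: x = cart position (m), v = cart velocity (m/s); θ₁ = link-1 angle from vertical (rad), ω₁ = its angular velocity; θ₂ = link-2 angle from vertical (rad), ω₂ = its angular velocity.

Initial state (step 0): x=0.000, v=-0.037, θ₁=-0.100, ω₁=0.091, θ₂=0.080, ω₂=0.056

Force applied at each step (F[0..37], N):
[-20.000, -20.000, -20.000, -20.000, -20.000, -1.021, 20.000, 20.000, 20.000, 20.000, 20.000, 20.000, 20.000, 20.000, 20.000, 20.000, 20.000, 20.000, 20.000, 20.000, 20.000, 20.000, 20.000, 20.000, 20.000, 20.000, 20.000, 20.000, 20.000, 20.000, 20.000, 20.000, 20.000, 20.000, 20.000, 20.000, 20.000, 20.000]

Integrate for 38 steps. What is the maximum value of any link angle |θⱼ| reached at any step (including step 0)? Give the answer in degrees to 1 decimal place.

apply F[0]=-20.000 → step 1: x=-0.006, v=-0.603, θ₁=-0.092, ω₁=0.672, θ₂=0.082, ω₂=0.175
apply F[1]=-20.000 → step 2: x=-0.024, v=-1.181, θ₁=-0.073, ω₁=1.274, θ₂=0.087, ω₂=0.279
apply F[2]=-20.000 → step 3: x=-0.054, v=-1.779, θ₁=-0.041, ω₁=1.913, θ₂=0.093, ω₂=0.354
apply F[3]=-20.000 → step 4: x=-0.096, v=-2.398, θ₁=0.004, ω₁=2.594, θ₂=0.101, ω₂=0.392
apply F[4]=-20.000 → step 5: x=-0.150, v=-3.023, θ₁=0.063, ω₁=3.302, θ₂=0.109, ω₂=0.398
apply F[5]=-1.021 → step 6: x=-0.210, v=-3.053, θ₁=0.129, ω₁=3.357, θ₂=0.117, ω₂=0.398
apply F[6]=+20.000 → step 7: x=-0.266, v=-2.477, θ₁=0.190, ω₁=2.757, θ₂=0.125, ω₂=0.383
apply F[7]=+20.000 → step 8: x=-0.310, v=-1.956, θ₁=0.240, ω₁=2.244, θ₂=0.132, ω₂=0.336
apply F[8]=+20.000 → step 9: x=-0.344, v=-1.484, θ₁=0.281, ω₁=1.810, θ₂=0.138, ω₂=0.253
apply F[9]=+20.000 → step 10: x=-0.370, v=-1.052, θ₁=0.313, ω₁=1.440, θ₂=0.142, ω₂=0.139
apply F[10]=+20.000 → step 11: x=-0.387, v=-0.652, θ₁=0.339, ω₁=1.121, θ₂=0.143, ω₂=-0.003
apply F[11]=+20.000 → step 12: x=-0.396, v=-0.275, θ₁=0.358, ω₁=0.840, θ₂=0.141, ω₂=-0.168
apply F[12]=+20.000 → step 13: x=-0.398, v=0.086, θ₁=0.372, ω₁=0.587, θ₂=0.136, ω₂=-0.351
apply F[13]=+20.000 → step 14: x=-0.392, v=0.437, θ₁=0.382, ω₁=0.351, θ₂=0.127, ω₂=-0.551
apply F[14]=+20.000 → step 15: x=-0.380, v=0.783, θ₁=0.386, ω₁=0.127, θ₂=0.114, ω₂=-0.765
apply F[15]=+20.000 → step 16: x=-0.361, v=1.129, θ₁=0.387, ω₁=-0.094, θ₂=0.097, ω₂=-0.992
apply F[16]=+20.000 → step 17: x=-0.335, v=1.479, θ₁=0.383, ω₁=-0.319, θ₂=0.074, ω₂=-1.231
apply F[17]=+20.000 → step 18: x=-0.302, v=1.838, θ₁=0.374, ω₁=-0.554, θ₂=0.047, ω₂=-1.479
apply F[18]=+20.000 → step 19: x=-0.261, v=2.211, θ₁=0.360, ω₁=-0.809, θ₂=0.015, ω₂=-1.735
apply F[19]=+20.000 → step 20: x=-0.213, v=2.605, θ₁=0.341, ω₁=-1.091, θ₂=-0.022, ω₂=-1.993
apply F[20]=+20.000 → step 21: x=-0.157, v=3.024, θ₁=0.316, ω₁=-1.412, θ₂=-0.065, ω₂=-2.249
apply F[21]=+20.000 → step 22: x=-0.092, v=3.477, θ₁=0.285, ω₁=-1.785, θ₂=-0.112, ω₂=-2.493
apply F[22]=+20.000 → step 23: x=-0.018, v=3.970, θ₁=0.245, ω₁=-2.224, θ₂=-0.164, ω₂=-2.710
apply F[23]=+20.000 → step 24: x=0.067, v=4.511, θ₁=0.195, ω₁=-2.746, θ₂=-0.220, ω₂=-2.878
apply F[24]=+20.000 → step 25: x=0.163, v=5.102, θ₁=0.134, ω₁=-3.360, θ₂=-0.279, ω₂=-2.969
apply F[25]=+20.000 → step 26: x=0.271, v=5.731, θ₁=0.060, ω₁=-4.066, θ₂=-0.338, ω₂=-2.943
apply F[26]=+20.000 → step 27: x=0.392, v=6.360, θ₁=-0.029, ω₁=-4.826, θ₂=-0.395, ω₂=-2.771
apply F[27]=+20.000 → step 28: x=0.525, v=6.914, θ₁=-0.133, ω₁=-5.552, θ₂=-0.448, ω₂=-2.460
apply F[28]=+20.000 → step 29: x=0.668, v=7.303, θ₁=-0.250, ω₁=-6.125, θ₂=-0.493, ω₂=-2.084
apply F[29]=+20.000 → step 30: x=0.816, v=7.481, θ₁=-0.376, ω₁=-6.468, θ₂=-0.532, ω₂=-1.765
apply F[30]=+20.000 → step 31: x=0.966, v=7.473, θ₁=-0.507, ω₁=-6.602, θ₂=-0.565, ω₂=-1.589
apply F[31]=+20.000 → step 32: x=1.114, v=7.344, θ₁=-0.639, ω₁=-6.604, θ₂=-0.596, ω₂=-1.577
apply F[32]=+20.000 → step 33: x=1.259, v=7.150, θ₁=-0.771, ω₁=-6.546, θ₂=-0.629, ω₂=-1.706
apply F[33]=+20.000 → step 34: x=1.400, v=6.922, θ₁=-0.901, ω₁=-6.474, θ₂=-0.665, ω₂=-1.945
apply F[34]=+20.000 → step 35: x=1.536, v=6.674, θ₁=-1.030, ω₁=-6.410, θ₂=-0.707, ω₂=-2.269
apply F[35]=+20.000 → step 36: x=1.667, v=6.412, θ₁=-1.158, ω₁=-6.365, θ₂=-0.756, ω₂=-2.661
apply F[36]=+20.000 → step 37: x=1.792, v=6.136, θ₁=-1.285, ω₁=-6.341, θ₂=-0.814, ω₂=-3.110
apply F[37]=+20.000 → step 38: x=1.912, v=5.841, θ₁=-1.411, ω₁=-6.341, θ₂=-0.881, ω₂=-3.612
Max |angle| over trajectory = 1.411 rad = 80.9°.

Answer: 80.9°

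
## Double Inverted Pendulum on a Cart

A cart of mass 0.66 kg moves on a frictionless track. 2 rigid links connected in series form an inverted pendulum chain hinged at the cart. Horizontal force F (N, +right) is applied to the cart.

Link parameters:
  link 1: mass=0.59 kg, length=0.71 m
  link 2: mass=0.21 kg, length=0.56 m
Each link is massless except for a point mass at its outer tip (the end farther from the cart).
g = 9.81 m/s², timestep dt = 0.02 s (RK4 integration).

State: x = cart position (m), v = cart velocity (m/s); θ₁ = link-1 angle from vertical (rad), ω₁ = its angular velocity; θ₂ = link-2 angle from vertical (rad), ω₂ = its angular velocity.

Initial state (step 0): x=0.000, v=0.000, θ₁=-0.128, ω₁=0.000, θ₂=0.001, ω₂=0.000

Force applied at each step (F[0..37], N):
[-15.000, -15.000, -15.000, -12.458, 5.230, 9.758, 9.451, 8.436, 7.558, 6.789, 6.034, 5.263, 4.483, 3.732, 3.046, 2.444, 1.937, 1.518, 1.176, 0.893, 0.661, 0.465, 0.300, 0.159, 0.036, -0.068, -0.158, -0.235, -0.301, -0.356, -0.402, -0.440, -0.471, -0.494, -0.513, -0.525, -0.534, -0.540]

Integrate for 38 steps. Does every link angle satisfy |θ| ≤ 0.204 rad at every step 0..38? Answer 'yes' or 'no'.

apply F[0]=-15.000 → step 1: x=-0.004, v=-0.417, θ₁=-0.123, ω₁=0.533, θ₂=0.002, ω₂=0.075
apply F[1]=-15.000 → step 2: x=-0.017, v=-0.839, θ₁=-0.107, ω₁=1.078, θ₂=0.004, ω₂=0.142
apply F[2]=-15.000 → step 3: x=-0.038, v=-1.270, θ₁=-0.079, ω₁=1.645, θ₂=0.007, ω₂=0.192
apply F[3]=-12.458 → step 4: x=-0.067, v=-1.635, θ₁=-0.042, ω₁=2.135, θ₂=0.011, ω₂=0.221
apply F[4]=+5.230 → step 5: x=-0.098, v=-1.473, θ₁=-0.001, ω₁=1.899, θ₂=0.016, ω₂=0.232
apply F[5]=+9.758 → step 6: x=-0.124, v=-1.181, θ₁=0.033, ω₁=1.492, θ₂=0.021, ω₂=0.233
apply F[6]=+9.451 → step 7: x=-0.145, v=-0.905, θ₁=0.059, ω₁=1.119, θ₂=0.025, ω₂=0.222
apply F[7]=+8.436 → step 8: x=-0.161, v=-0.666, θ₁=0.078, ω₁=0.806, θ₂=0.030, ω₂=0.202
apply F[8]=+7.558 → step 9: x=-0.172, v=-0.458, θ₁=0.091, ω₁=0.543, θ₂=0.033, ω₂=0.176
apply F[9]=+6.789 → step 10: x=-0.180, v=-0.276, θ₁=0.100, ω₁=0.322, θ₂=0.037, ω₂=0.145
apply F[10]=+6.034 → step 11: x=-0.183, v=-0.120, θ₁=0.104, ω₁=0.137, θ₂=0.039, ω₂=0.112
apply F[11]=+5.263 → step 12: x=-0.185, v=0.013, θ₁=0.106, ω₁=-0.013, θ₂=0.041, ω₂=0.079
apply F[12]=+4.483 → step 13: x=-0.183, v=0.123, θ₁=0.104, ω₁=-0.131, θ₂=0.042, ω₂=0.047
apply F[13]=+3.732 → step 14: x=-0.180, v=0.211, θ₁=0.101, ω₁=-0.220, θ₂=0.043, ω₂=0.018
apply F[14]=+3.046 → step 15: x=-0.175, v=0.279, θ₁=0.096, ω₁=-0.283, θ₂=0.043, ω₂=-0.009
apply F[15]=+2.444 → step 16: x=-0.169, v=0.331, θ₁=0.090, ω₁=-0.325, θ₂=0.043, ω₂=-0.033
apply F[16]=+1.937 → step 17: x=-0.162, v=0.369, θ₁=0.083, ω₁=-0.350, θ₂=0.042, ω₂=-0.054
apply F[17]=+1.518 → step 18: x=-0.154, v=0.396, θ₁=0.076, ω₁=-0.363, θ₂=0.040, ω₂=-0.073
apply F[18]=+1.176 → step 19: x=-0.146, v=0.415, θ₁=0.069, ω₁=-0.366, θ₂=0.039, ω₂=-0.088
apply F[19]=+0.893 → step 20: x=-0.138, v=0.426, θ₁=0.061, ω₁=-0.362, θ₂=0.037, ω₂=-0.101
apply F[20]=+0.661 → step 21: x=-0.129, v=0.433, θ₁=0.054, ω₁=-0.353, θ₂=0.035, ω₂=-0.111
apply F[21]=+0.465 → step 22: x=-0.120, v=0.435, θ₁=0.047, ω₁=-0.340, θ₂=0.032, ω₂=-0.119
apply F[22]=+0.300 → step 23: x=-0.112, v=0.434, θ₁=0.041, ω₁=-0.325, θ₂=0.030, ω₂=-0.125
apply F[23]=+0.159 → step 24: x=-0.103, v=0.430, θ₁=0.034, ω₁=-0.308, θ₂=0.028, ω₂=-0.129
apply F[24]=+0.036 → step 25: x=-0.095, v=0.424, θ₁=0.028, ω₁=-0.290, θ₂=0.025, ω₂=-0.131
apply F[25]=-0.068 → step 26: x=-0.086, v=0.415, θ₁=0.023, ω₁=-0.271, θ₂=0.022, ω₂=-0.132
apply F[26]=-0.158 → step 27: x=-0.078, v=0.406, θ₁=0.017, ω₁=-0.253, θ₂=0.020, ω₂=-0.132
apply F[27]=-0.235 → step 28: x=-0.070, v=0.395, θ₁=0.013, ω₁=-0.234, θ₂=0.017, ω₂=-0.130
apply F[28]=-0.301 → step 29: x=-0.062, v=0.384, θ₁=0.008, ω₁=-0.215, θ₂=0.014, ω₂=-0.128
apply F[29]=-0.356 → step 30: x=-0.055, v=0.371, θ₁=0.004, ω₁=-0.197, θ₂=0.012, ω₂=-0.124
apply F[30]=-0.402 → step 31: x=-0.047, v=0.359, θ₁=0.000, ω₁=-0.179, θ₂=0.009, ω₂=-0.120
apply F[31]=-0.440 → step 32: x=-0.040, v=0.346, θ₁=-0.003, ω₁=-0.162, θ₂=0.007, ω₂=-0.116
apply F[32]=-0.471 → step 33: x=-0.034, v=0.333, θ₁=-0.006, ω₁=-0.146, θ₂=0.005, ω₂=-0.111
apply F[33]=-0.494 → step 34: x=-0.027, v=0.319, θ₁=-0.009, ω₁=-0.131, θ₂=0.003, ω₂=-0.105
apply F[34]=-0.513 → step 35: x=-0.021, v=0.306, θ₁=-0.011, ω₁=-0.116, θ₂=0.001, ω₂=-0.099
apply F[35]=-0.525 → step 36: x=-0.015, v=0.293, θ₁=-0.014, ω₁=-0.103, θ₂=-0.001, ω₂=-0.094
apply F[36]=-0.534 → step 37: x=-0.009, v=0.281, θ₁=-0.016, ω₁=-0.090, θ₂=-0.003, ω₂=-0.088
apply F[37]=-0.540 → step 38: x=-0.004, v=0.268, θ₁=-0.017, ω₁=-0.079, θ₂=-0.005, ω₂=-0.082
Max |angle| over trajectory = 0.128 rad; bound = 0.204 → within bound.

Answer: yes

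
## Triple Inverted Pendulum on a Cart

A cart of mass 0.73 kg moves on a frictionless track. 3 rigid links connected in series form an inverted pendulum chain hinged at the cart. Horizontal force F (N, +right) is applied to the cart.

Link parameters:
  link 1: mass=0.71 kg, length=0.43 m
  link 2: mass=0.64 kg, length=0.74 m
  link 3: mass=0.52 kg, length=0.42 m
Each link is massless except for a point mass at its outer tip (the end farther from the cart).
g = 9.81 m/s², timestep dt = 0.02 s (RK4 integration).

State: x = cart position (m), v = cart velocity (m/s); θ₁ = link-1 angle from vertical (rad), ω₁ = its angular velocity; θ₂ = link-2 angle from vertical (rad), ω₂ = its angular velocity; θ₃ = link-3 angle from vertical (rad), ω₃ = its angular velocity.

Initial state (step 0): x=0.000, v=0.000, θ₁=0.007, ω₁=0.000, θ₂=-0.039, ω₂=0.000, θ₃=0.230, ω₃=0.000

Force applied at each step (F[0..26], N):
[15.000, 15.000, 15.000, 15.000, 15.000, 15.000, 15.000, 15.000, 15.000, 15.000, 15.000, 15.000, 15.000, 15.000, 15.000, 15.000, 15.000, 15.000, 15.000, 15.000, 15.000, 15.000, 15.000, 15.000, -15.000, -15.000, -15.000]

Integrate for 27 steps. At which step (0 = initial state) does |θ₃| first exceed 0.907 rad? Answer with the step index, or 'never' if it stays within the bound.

apply F[0]=+15.000 → step 1: x=0.004, v=0.409, θ₁=-0.002, ω₁=-0.919, θ₂=-0.040, ω₂=-0.081, θ₃=0.232, ω₃=0.212
apply F[1]=+15.000 → step 2: x=0.016, v=0.826, θ₁=-0.030, ω₁=-1.879, θ₂=-0.042, ω₂=-0.143, θ₃=0.238, ω₃=0.402
apply F[2]=+15.000 → step 3: x=0.037, v=1.252, θ₁=-0.078, ω₁=-2.895, θ₂=-0.045, ω₂=-0.174, θ₃=0.248, ω₃=0.543
apply F[3]=+15.000 → step 4: x=0.066, v=1.674, θ₁=-0.146, ω₁=-3.929, θ₂=-0.049, ω₂=-0.179, θ₃=0.259, ω₃=0.597
apply F[4]=+15.000 → step 5: x=0.104, v=2.062, θ₁=-0.234, ω₁=-4.875, θ₂=-0.053, ω₂=-0.188, θ₃=0.271, ω₃=0.537
apply F[5]=+15.000 → step 6: x=0.149, v=2.382, θ₁=-0.340, ω₁=-5.615, θ₂=-0.057, ω₂=-0.251, θ₃=0.280, ω₃=0.373
apply F[6]=+15.000 → step 7: x=0.199, v=2.623, θ₁=-0.457, ω₁=-6.111, θ₂=-0.063, ω₂=-0.399, θ₃=0.286, ω₃=0.146
apply F[7]=+15.000 → step 8: x=0.253, v=2.795, θ₁=-0.583, ω₁=-6.413, θ₂=-0.073, ω₂=-0.632, θ₃=0.286, ω₃=-0.099
apply F[8]=+15.000 → step 9: x=0.310, v=2.916, θ₁=-0.713, ω₁=-6.594, θ₂=-0.089, ω₂=-0.934, θ₃=0.282, ω₃=-0.340
apply F[9]=+15.000 → step 10: x=0.369, v=2.998, θ₁=-0.846, ω₁=-6.710, θ₂=-0.111, ω₂=-1.289, θ₃=0.272, ω₃=-0.567
apply F[10]=+15.000 → step 11: x=0.430, v=3.051, θ₁=-0.981, ω₁=-6.791, θ₂=-0.141, ω₂=-1.683, θ₃=0.259, ω₃=-0.784
apply F[11]=+15.000 → step 12: x=0.491, v=3.079, θ₁=-1.118, ω₁=-6.855, θ₂=-0.179, ω₂=-2.108, θ₃=0.241, ω₃=-0.996
apply F[12]=+15.000 → step 13: x=0.553, v=3.086, θ₁=-1.255, ω₁=-6.905, θ₂=-0.225, ω₂=-2.560, θ₃=0.219, ω₃=-1.213
apply F[13]=+15.000 → step 14: x=0.615, v=3.075, θ₁=-1.394, ω₁=-6.940, θ₂=-0.281, ω₂=-3.035, θ₃=0.193, ω₃=-1.442
apply F[14]=+15.000 → step 15: x=0.676, v=3.049, θ₁=-1.533, ω₁=-6.953, θ₂=-0.347, ω₂=-3.530, θ₃=0.161, ω₃=-1.697
apply F[15]=+15.000 → step 16: x=0.736, v=3.013, θ₁=-1.672, ω₁=-6.931, θ₂=-0.422, ω₂=-4.041, θ₃=0.124, ω₃=-1.989
apply F[16]=+15.000 → step 17: x=0.796, v=2.972, θ₁=-1.810, ω₁=-6.857, θ₂=-0.508, ω₂=-4.565, θ₃=0.081, ω₃=-2.334
apply F[17]=+15.000 → step 18: x=0.855, v=2.933, θ₁=-1.945, ω₁=-6.704, θ₂=-0.605, ω₂=-5.095, θ₃=0.031, ω₃=-2.749
apply F[18]=+15.000 → step 19: x=0.914, v=2.906, θ₁=-2.077, ω₁=-6.436, θ₂=-0.712, ω₂=-5.624, θ₃=-0.029, ω₃=-3.253
apply F[19]=+15.000 → step 20: x=0.972, v=2.901, θ₁=-2.202, ω₁=-6.013, θ₂=-0.830, ω₂=-6.136, θ₃=-0.100, ω₃=-3.864
apply F[20]=+15.000 → step 21: x=1.030, v=2.929, θ₁=-2.316, ω₁=-5.391, θ₂=-0.957, ω₂=-6.612, θ₃=-0.185, ω₃=-4.603
apply F[21]=+15.000 → step 22: x=1.089, v=2.996, θ₁=-2.416, ω₁=-4.539, θ₂=-1.094, ω₂=-7.030, θ₃=-0.285, ω₃=-5.482
apply F[22]=+15.000 → step 23: x=1.150, v=3.098, θ₁=-2.496, ω₁=-3.454, θ₂=-1.238, ω₂=-7.371, θ₃=-0.405, ω₃=-6.511
apply F[23]=+15.000 → step 24: x=1.213, v=3.221, θ₁=-2.553, ω₁=-2.168, θ₂=-1.388, ω₂=-7.627, θ₃=-0.547, ω₃=-7.698
apply F[24]=-15.000 → step 25: x=1.273, v=2.711, θ₁=-2.596, ω₁=-2.206, θ₂=-1.539, ω₂=-7.405, θ₃=-0.712, ω₃=-8.835
apply F[25]=-15.000 → step 26: x=1.321, v=2.167, θ₁=-2.641, ω₁=-2.307, θ₂=-1.684, ω₂=-7.183, θ₃=-0.901, ω₃=-10.025
apply F[26]=-15.000 → step 27: x=1.359, v=1.584, θ₁=-2.689, ω₁=-2.437, θ₂=-1.826, ω₂=-6.966, θ₃=-1.114, ω₃=-11.286
|θ₃| = 1.114 > 0.907 first at step 27.

Answer: 27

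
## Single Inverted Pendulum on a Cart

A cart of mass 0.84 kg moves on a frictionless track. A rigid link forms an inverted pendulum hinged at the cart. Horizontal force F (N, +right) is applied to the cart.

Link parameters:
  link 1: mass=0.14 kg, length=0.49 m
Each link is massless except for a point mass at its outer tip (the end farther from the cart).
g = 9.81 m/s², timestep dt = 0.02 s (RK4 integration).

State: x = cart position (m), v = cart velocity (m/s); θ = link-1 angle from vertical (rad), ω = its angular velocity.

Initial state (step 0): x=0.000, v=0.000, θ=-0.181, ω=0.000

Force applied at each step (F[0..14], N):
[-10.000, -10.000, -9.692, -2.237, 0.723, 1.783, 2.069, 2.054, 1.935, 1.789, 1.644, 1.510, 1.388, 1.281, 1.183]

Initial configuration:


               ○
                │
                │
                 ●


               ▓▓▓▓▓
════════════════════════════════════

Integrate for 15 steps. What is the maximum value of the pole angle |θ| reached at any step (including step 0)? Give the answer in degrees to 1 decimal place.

apply F[0]=-10.000 → step 1: x=-0.002, v=-0.231, θ=-0.177, ω=0.393
apply F[1]=-10.000 → step 2: x=-0.009, v=-0.463, θ=-0.165, ω=0.790
apply F[2]=-9.692 → step 3: x=-0.021, v=-0.688, θ=-0.146, ω=1.181
apply F[3]=-2.237 → step 4: x=-0.035, v=-0.737, θ=-0.122, ω=1.227
apply F[4]=+0.723 → step 5: x=-0.050, v=-0.716, θ=-0.098, ω=1.142
apply F[5]=+1.783 → step 6: x=-0.063, v=-0.671, θ=-0.076, ω=1.016
apply F[6]=+2.069 → step 7: x=-0.076, v=-0.620, θ=-0.057, ω=0.884
apply F[7]=+2.054 → step 8: x=-0.088, v=-0.570, θ=-0.041, ω=0.762
apply F[8]=+1.935 → step 9: x=-0.099, v=-0.522, θ=-0.027, ω=0.653
apply F[9]=+1.789 → step 10: x=-0.109, v=-0.479, θ=-0.015, ω=0.556
apply F[10]=+1.644 → step 11: x=-0.118, v=-0.440, θ=-0.004, ω=0.472
apply F[11]=+1.510 → step 12: x=-0.127, v=-0.404, θ=0.004, ω=0.399
apply F[12]=+1.388 → step 13: x=-0.135, v=-0.371, θ=0.012, ω=0.335
apply F[13]=+1.281 → step 14: x=-0.142, v=-0.341, θ=0.018, ω=0.280
apply F[14]=+1.183 → step 15: x=-0.148, v=-0.314, θ=0.023, ω=0.232
Max |angle| over trajectory = 0.181 rad = 10.4°.

Answer: 10.4°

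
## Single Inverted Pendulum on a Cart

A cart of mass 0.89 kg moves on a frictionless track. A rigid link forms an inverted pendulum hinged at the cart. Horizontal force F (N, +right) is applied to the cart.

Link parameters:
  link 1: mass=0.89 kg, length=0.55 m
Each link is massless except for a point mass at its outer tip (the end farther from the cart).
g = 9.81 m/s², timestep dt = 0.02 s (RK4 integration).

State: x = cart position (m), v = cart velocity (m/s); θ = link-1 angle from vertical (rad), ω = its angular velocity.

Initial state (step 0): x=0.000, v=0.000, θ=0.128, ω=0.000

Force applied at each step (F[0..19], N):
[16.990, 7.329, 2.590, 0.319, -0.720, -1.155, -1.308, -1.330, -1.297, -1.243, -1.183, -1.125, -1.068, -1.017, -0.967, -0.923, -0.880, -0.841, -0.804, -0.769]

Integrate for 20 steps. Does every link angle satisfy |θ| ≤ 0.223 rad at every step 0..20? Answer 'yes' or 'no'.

Answer: yes

Derivation:
apply F[0]=+16.990 → step 1: x=0.004, v=0.352, θ=0.122, ω=-0.590
apply F[1]=+7.329 → step 2: x=0.012, v=0.493, θ=0.108, ω=-0.803
apply F[2]=+2.590 → step 3: x=0.022, v=0.532, θ=0.092, ω=-0.838
apply F[3]=+0.319 → step 4: x=0.033, v=0.523, θ=0.075, ω=-0.793
apply F[4]=-0.720 → step 5: x=0.043, v=0.495, θ=0.060, ω=-0.717
apply F[5]=-1.155 → step 6: x=0.052, v=0.459, θ=0.047, ω=-0.632
apply F[6]=-1.308 → step 7: x=0.061, v=0.421, θ=0.035, ω=-0.550
apply F[7]=-1.330 → step 8: x=0.069, v=0.386, θ=0.025, ω=-0.475
apply F[8]=-1.297 → step 9: x=0.077, v=0.353, θ=0.016, ω=-0.407
apply F[9]=-1.243 → step 10: x=0.083, v=0.322, θ=0.009, ω=-0.348
apply F[10]=-1.183 → step 11: x=0.090, v=0.295, θ=0.002, ω=-0.296
apply F[11]=-1.125 → step 12: x=0.095, v=0.270, θ=-0.003, ω=-0.250
apply F[12]=-1.068 → step 13: x=0.100, v=0.247, θ=-0.008, ω=-0.211
apply F[13]=-1.017 → step 14: x=0.105, v=0.226, θ=-0.012, ω=-0.176
apply F[14]=-0.967 → step 15: x=0.109, v=0.207, θ=-0.015, ω=-0.146
apply F[15]=-0.923 → step 16: x=0.113, v=0.189, θ=-0.018, ω=-0.120
apply F[16]=-0.880 → step 17: x=0.117, v=0.173, θ=-0.020, ω=-0.098
apply F[17]=-0.841 → step 18: x=0.120, v=0.158, θ=-0.022, ω=-0.078
apply F[18]=-0.804 → step 19: x=0.123, v=0.145, θ=-0.023, ω=-0.061
apply F[19]=-0.769 → step 20: x=0.126, v=0.132, θ=-0.024, ω=-0.047
Max |angle| over trajectory = 0.128 rad; bound = 0.223 → within bound.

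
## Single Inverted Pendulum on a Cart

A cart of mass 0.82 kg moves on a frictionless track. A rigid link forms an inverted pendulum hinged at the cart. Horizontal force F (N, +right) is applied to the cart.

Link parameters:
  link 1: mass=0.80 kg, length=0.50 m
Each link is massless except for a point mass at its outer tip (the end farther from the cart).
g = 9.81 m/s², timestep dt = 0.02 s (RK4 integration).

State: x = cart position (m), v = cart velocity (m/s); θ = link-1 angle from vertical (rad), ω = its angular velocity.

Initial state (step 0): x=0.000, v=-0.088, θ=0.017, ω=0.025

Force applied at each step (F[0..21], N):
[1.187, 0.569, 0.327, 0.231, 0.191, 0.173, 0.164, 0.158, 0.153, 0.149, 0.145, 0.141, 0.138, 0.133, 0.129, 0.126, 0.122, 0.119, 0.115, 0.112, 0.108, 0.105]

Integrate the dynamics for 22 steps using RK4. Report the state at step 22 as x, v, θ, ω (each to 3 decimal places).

Answer: x=-0.016, v=-0.019, θ=0.007, ω=-0.013

Derivation:
apply F[0]=+1.187 → step 1: x=-0.002, v=-0.062, θ=0.017, ω=-0.020
apply F[1]=+0.569 → step 2: x=-0.003, v=-0.052, θ=0.017, ω=-0.034
apply F[2]=+0.327 → step 3: x=-0.004, v=-0.047, θ=0.016, ω=-0.038
apply F[3]=+0.231 → step 4: x=-0.005, v=-0.044, θ=0.015, ω=-0.037
apply F[4]=+0.191 → step 5: x=-0.005, v=-0.042, θ=0.014, ω=-0.035
apply F[5]=+0.173 → step 6: x=-0.006, v=-0.041, θ=0.014, ω=-0.033
apply F[6]=+0.164 → step 7: x=-0.007, v=-0.039, θ=0.013, ω=-0.030
apply F[7]=+0.158 → step 8: x=-0.008, v=-0.038, θ=0.012, ω=-0.028
apply F[8]=+0.153 → step 9: x=-0.009, v=-0.036, θ=0.012, ω=-0.026
apply F[9]=+0.149 → step 10: x=-0.009, v=-0.035, θ=0.011, ω=-0.024
apply F[10]=+0.145 → step 11: x=-0.010, v=-0.034, θ=0.011, ω=-0.023
apply F[11]=+0.141 → step 12: x=-0.011, v=-0.032, θ=0.010, ω=-0.021
apply F[12]=+0.138 → step 13: x=-0.011, v=-0.031, θ=0.010, ω=-0.020
apply F[13]=+0.133 → step 14: x=-0.012, v=-0.029, θ=0.010, ω=-0.019
apply F[14]=+0.129 → step 15: x=-0.012, v=-0.028, θ=0.009, ω=-0.018
apply F[15]=+0.126 → step 16: x=-0.013, v=-0.027, θ=0.009, ω=-0.017
apply F[16]=+0.122 → step 17: x=-0.013, v=-0.026, θ=0.009, ω=-0.016
apply F[17]=+0.119 → step 18: x=-0.014, v=-0.024, θ=0.008, ω=-0.015
apply F[18]=+0.115 → step 19: x=-0.014, v=-0.023, θ=0.008, ω=-0.015
apply F[19]=+0.112 → step 20: x=-0.015, v=-0.022, θ=0.008, ω=-0.014
apply F[20]=+0.108 → step 21: x=-0.015, v=-0.021, θ=0.007, ω=-0.013
apply F[21]=+0.105 → step 22: x=-0.016, v=-0.019, θ=0.007, ω=-0.013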